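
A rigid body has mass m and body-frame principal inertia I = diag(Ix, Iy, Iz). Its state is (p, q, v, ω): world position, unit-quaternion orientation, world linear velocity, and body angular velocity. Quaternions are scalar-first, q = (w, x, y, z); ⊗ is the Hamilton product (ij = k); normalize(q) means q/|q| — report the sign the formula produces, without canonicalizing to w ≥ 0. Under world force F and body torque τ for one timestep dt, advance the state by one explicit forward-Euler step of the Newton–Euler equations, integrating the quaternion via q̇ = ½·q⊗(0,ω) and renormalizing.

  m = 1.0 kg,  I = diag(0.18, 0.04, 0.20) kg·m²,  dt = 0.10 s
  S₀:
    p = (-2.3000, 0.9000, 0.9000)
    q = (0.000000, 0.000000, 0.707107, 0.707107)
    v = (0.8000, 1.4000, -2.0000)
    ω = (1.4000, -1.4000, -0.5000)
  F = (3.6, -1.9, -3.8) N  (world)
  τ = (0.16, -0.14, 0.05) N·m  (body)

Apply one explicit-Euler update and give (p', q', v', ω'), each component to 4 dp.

p' = (-2.2200, 1.0400, 0.7000)
q' = (0.0668, 0.0317, 0.7527, 0.6542)
v' = (1.1600, 1.2100, -2.3800)
ω' = (1.4267, -1.7850, -0.6122)

a = (3.6000, -1.9000, -3.8000)
new position p' = (-2.2200, 1.0400, 0.7000)
new velocity v' = (1.1600, 1.2100, -2.3800)
ω×(Iω) gyroscopic = (0.1120, 0.0140, 0.2744)
angular accel α = (0.2667, -3.8500, -1.1220)
ω + α·dt = (1.4267, -1.7850, -0.6122)
q⊗(0,ω) = (1.3435033, 0.6363963, 0.9899498, -0.9899498)
q' = normalize(q + ½dt·q⊗(0,ω)) = (0.0668, 0.0317, 0.7527, 0.6542)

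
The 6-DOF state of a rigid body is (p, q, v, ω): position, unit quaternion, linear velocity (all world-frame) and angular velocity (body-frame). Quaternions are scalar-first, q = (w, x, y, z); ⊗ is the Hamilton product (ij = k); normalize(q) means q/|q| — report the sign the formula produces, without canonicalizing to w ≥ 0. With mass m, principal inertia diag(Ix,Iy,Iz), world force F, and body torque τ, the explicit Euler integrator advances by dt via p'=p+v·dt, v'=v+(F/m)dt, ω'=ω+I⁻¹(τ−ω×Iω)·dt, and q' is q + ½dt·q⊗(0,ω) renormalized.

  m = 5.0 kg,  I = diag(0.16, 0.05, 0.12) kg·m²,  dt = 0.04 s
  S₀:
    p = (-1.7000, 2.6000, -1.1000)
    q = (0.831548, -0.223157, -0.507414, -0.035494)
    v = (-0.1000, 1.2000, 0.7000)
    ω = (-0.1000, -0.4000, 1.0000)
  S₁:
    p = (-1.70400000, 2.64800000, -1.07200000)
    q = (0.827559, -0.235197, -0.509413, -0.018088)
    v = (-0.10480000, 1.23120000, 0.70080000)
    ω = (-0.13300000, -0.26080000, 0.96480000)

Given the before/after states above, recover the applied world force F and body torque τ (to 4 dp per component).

Δω = ω₁−ω₀ = (-0.03300000, 0.13920000, -0.03520000)
ω₀×(Iω₀) = (-0.0280, -0.0040, -0.0044)
applied torque τ = (-0.1600, 0.1700, -0.1100)
Δv = v₁−v₀ = (-0.00480000, 0.03120000, 0.00080000)
m·(v₁−v₀)/dt = (-0.6000, 3.9000, 0.1000)

F = (-0.6000, 3.9000, 0.1000)
τ = (-0.1600, 0.1700, -0.1100)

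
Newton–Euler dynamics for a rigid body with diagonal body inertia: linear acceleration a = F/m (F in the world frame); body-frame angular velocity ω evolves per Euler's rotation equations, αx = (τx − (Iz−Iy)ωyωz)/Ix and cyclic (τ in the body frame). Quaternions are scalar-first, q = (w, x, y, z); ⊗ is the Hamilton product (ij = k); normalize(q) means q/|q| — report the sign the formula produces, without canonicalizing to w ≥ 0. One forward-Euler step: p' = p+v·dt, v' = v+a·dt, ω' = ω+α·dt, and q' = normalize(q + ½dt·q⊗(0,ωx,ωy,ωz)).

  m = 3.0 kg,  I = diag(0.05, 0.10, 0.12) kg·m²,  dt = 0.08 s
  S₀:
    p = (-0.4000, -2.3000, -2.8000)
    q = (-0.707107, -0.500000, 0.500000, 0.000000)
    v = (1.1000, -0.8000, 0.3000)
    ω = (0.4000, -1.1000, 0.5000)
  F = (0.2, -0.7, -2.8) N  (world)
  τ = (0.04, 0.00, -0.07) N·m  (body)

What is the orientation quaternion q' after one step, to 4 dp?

q' = (-0.6762, -0.5007, 0.5404, -0.0001)

2q̇ = q⊗(0,ω) = (0.7500000, -0.0328428, 1.0278177, -0.0035535)
q' = normalize(q + ½dt·q⊗(0,ω)) = (-0.6762, -0.5007, 0.5404, -0.0001)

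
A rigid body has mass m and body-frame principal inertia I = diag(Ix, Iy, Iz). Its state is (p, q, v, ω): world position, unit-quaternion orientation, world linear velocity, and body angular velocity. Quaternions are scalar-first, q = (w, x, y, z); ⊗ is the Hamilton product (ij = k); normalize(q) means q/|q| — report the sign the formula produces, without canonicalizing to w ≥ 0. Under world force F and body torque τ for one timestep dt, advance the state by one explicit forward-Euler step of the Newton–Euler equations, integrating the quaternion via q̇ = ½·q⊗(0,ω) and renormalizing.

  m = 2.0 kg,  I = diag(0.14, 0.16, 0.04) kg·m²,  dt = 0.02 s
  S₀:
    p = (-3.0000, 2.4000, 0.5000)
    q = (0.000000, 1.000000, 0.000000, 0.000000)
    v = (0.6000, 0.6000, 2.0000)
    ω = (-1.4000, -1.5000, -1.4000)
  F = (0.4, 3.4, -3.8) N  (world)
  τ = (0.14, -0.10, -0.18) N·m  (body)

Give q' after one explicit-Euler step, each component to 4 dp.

q' = (0.0140, 0.9997, 0.0140, -0.0150)

q⊗(0,ω) = (1.4000000, 0.0000000, 1.4000000, -1.5000000)
q' = normalize(q + ½dt·q⊗(0,ω)) = (0.0140, 0.9997, 0.0140, -0.0150)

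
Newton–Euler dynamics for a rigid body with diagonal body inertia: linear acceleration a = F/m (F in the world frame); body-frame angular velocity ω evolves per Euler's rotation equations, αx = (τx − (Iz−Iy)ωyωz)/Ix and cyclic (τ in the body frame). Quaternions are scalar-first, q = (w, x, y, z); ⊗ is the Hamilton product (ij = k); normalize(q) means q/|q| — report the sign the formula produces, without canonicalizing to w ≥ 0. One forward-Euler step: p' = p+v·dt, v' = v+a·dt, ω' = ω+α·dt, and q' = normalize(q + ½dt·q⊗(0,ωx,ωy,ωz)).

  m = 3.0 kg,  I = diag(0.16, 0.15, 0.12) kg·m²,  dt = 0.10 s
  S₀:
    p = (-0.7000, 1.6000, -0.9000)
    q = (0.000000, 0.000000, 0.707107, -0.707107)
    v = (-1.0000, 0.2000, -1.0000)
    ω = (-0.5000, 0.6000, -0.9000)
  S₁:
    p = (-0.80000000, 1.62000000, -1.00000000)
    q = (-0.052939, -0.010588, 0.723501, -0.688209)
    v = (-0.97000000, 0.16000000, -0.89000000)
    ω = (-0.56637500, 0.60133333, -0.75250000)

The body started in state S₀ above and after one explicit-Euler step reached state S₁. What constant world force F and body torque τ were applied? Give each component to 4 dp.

F = (0.9000, -1.2000, 3.3000)
τ = (-0.0900, 0.0200, 0.1800)

Δv = v₁−v₀ = (0.03000000, -0.04000000, 0.11000000)
m·(v₁−v₀)/dt = (0.9000, -1.2000, 3.3000)
ω₁ − ω₀ = (-0.06637500, 0.00133333, 0.14750000)
gyro term ω₀×Iω₀ = (0.0162, 0.0180, 0.0030)
I·α + gyro = (-0.0900, 0.0200, 0.1800)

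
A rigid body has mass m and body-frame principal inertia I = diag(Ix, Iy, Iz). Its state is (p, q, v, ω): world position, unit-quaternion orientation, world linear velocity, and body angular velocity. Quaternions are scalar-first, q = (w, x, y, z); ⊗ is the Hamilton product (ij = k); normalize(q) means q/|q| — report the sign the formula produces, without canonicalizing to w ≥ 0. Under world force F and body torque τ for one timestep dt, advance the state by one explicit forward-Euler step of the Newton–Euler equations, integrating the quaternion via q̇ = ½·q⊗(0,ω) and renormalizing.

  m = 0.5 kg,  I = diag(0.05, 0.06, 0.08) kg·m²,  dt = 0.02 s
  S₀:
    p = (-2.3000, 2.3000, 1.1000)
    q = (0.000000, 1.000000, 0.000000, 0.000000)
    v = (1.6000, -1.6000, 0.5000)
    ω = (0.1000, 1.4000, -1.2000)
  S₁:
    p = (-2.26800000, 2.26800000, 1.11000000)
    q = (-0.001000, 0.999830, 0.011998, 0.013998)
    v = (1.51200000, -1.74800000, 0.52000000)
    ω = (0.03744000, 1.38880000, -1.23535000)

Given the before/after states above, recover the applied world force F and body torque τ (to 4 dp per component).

F = (-2.2000, -3.7000, 0.5000)
τ = (-0.1900, -0.0300, -0.1400)

ω₁ − ω₀ = (-0.06256000, -0.01120000, -0.03535000)
precession coupling = (-0.0336, 0.0036, 0.0014)
applied torque τ = (-0.1900, -0.0300, -0.1400)
v₁ − v₀ = (-0.08800000, -0.14800000, 0.02000000)
F = m·Δv/dt = (-2.2000, -3.7000, 0.5000)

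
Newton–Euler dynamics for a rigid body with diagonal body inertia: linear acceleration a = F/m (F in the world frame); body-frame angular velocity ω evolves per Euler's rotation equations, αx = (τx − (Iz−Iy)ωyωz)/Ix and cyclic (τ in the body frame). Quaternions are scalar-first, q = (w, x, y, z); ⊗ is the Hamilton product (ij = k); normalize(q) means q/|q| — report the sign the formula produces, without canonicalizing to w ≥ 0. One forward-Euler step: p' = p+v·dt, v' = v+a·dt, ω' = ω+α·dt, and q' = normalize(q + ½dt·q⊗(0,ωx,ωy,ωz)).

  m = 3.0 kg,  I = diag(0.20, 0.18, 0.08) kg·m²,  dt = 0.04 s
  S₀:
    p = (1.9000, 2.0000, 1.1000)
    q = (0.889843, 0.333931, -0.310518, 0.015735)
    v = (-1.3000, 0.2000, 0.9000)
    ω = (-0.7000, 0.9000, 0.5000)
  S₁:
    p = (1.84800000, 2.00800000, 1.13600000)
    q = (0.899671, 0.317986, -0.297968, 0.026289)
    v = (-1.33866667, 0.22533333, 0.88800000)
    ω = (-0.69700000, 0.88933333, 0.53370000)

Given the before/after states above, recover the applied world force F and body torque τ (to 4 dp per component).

F = (-2.9000, 1.9000, -0.9000)
τ = (-0.0300, -0.0900, 0.0800)

v₁ − v₀ = (-0.03866667, 0.02533333, -0.01200000)
F = m·Δv/dt = (-2.9000, 1.9000, -0.9000)
rate change Δω = (0.00300000, -0.01066667, 0.03370000)
I·α + gyro = (-0.0300, -0.0900, 0.0800)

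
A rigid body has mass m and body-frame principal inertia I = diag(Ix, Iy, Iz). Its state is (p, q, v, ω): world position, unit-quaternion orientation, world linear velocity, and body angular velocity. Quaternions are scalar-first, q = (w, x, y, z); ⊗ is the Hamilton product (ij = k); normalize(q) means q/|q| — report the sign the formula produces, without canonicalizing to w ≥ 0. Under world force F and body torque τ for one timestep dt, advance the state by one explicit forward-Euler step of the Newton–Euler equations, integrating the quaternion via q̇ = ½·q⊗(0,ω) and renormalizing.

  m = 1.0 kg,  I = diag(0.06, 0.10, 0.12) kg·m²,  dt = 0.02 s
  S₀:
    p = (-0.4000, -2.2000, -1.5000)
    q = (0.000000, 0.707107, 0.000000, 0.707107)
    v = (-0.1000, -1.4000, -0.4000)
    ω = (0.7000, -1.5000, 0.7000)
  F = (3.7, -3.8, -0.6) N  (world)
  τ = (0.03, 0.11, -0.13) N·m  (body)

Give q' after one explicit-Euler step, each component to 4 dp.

2q̇ = q⊗(0,ω) = (-0.9899498, 1.0606605, 0.0000000, -1.0606605)
q' = normalize(q + ½dt·q⊗(0,ω)) = (-0.0099, 0.7176, 0.0000, 0.6964)

q' = (-0.0099, 0.7176, 0.0000, 0.6964)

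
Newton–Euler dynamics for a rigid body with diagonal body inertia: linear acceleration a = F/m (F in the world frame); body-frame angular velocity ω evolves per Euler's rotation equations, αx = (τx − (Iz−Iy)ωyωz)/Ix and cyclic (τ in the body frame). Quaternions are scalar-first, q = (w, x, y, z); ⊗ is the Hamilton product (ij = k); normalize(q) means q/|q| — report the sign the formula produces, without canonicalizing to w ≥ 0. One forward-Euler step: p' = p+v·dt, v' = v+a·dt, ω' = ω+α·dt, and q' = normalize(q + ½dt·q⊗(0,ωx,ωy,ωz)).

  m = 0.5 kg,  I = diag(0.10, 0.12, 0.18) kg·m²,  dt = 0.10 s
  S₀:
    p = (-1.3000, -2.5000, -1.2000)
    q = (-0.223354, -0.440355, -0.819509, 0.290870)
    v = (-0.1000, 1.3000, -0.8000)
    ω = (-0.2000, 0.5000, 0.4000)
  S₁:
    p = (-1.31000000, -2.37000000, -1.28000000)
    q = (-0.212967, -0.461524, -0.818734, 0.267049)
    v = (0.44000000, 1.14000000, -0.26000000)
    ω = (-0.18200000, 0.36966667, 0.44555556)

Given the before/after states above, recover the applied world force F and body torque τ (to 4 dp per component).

F = (2.7000, -0.8000, 2.7000)
τ = (0.0300, -0.1500, 0.0800)

v₁ − v₀ = (0.54000000, -0.16000000, 0.54000000)
m·(v₁−v₀)/dt = (2.7000, -0.8000, 2.7000)
ω₁ − ω₀ = (0.01800000, -0.13033333, 0.04555556)
τ = I·(Δω/dt) + ω₀×(Iω₀) = (0.0300, -0.1500, 0.0800)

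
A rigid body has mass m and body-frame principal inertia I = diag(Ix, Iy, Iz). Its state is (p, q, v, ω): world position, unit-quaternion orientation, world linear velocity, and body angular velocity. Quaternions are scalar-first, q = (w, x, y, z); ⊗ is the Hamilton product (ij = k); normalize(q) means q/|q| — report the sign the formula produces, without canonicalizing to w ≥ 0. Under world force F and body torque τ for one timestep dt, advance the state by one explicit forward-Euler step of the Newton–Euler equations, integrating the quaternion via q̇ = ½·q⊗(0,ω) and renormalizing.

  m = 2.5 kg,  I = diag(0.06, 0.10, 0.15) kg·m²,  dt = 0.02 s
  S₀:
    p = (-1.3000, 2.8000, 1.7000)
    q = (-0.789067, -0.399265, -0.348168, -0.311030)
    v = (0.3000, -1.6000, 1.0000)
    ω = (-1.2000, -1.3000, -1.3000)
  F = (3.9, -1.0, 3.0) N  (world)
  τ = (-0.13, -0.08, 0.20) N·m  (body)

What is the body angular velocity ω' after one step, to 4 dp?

precession coupling ω×(Iω) = (0.0845, -0.1404, 0.0624)
(τ − ω×Iω)/I = (-3.5750, 0.6040, 0.9173)
ω' = ω + α·dt = (-1.2715, -1.2879, -1.2817)

ω' = (-1.2715, -1.2879, -1.2817)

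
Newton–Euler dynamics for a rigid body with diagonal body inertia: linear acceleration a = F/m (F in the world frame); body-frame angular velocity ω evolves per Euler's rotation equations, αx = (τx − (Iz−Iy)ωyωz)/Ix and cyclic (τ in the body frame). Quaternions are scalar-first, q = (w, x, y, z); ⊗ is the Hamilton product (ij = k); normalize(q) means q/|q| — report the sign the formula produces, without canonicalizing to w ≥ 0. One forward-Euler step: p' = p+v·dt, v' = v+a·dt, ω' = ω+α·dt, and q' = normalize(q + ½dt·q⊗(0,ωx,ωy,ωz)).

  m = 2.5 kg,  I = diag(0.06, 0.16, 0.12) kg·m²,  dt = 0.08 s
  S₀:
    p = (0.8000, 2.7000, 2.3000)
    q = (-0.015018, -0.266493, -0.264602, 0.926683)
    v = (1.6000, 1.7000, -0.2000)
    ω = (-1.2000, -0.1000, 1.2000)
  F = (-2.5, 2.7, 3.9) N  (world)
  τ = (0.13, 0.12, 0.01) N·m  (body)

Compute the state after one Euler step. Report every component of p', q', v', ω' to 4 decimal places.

p' = (0.9280, 2.8360, 2.2840)
q' = (-0.0732, -0.2741, -0.2955, 0.9122)
v' = (1.5200, 1.7864, -0.0752)
ω' = (-1.0331, -0.0832, 1.1987)

precession coupling ω×(Iω) = (0.0048, 0.0864, 0.0120)
(τ − ω×Iω)/I = (2.0867, 0.2100, -0.0167)
new body rate ω' = (-1.0331, -0.0832, 1.1987)
2q̇ = q⊗(0,ω) = (-1.4582714, -0.2068325, -0.7907262, -0.3088947)
q' = normalize(q + ½dt·q⊗(0,ω)) = (-0.0732, -0.2741, -0.2955, 0.9122)
new position p' = (0.9280, 2.8360, 2.2840)
v' = v + a·dt = (1.5200, 1.7864, -0.0752)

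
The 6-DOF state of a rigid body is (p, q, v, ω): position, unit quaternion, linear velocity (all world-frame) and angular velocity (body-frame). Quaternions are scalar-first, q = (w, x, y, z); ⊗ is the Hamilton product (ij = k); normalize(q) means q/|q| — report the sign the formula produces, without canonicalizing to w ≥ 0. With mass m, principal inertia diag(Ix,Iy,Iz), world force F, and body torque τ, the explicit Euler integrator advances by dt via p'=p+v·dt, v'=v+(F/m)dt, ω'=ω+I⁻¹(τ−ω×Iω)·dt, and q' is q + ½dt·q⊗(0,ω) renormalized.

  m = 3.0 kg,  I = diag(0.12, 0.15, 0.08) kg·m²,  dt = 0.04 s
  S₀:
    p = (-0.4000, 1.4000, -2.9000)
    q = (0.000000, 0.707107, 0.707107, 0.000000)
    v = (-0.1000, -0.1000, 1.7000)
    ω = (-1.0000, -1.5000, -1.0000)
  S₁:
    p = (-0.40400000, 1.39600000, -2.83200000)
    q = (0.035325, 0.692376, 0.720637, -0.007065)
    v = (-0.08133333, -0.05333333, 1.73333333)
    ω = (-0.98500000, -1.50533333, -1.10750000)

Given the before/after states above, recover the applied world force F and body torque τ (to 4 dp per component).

F = (1.4000, 3.5000, 2.5000)
τ = (-0.0600, 0.0200, -0.1700)

Δω = ω₁−ω₀ = (0.01500000, -0.00533333, -0.10750000)
precession coupling = (-0.1050, 0.0400, 0.0450)
τ = I·(Δω/dt) + ω₀×(Iω₀) = (-0.0600, 0.0200, -0.1700)
velocity change Δv = (0.01866667, 0.04666667, 0.03333333)
m·(v₁−v₀)/dt = (1.4000, 3.5000, 2.5000)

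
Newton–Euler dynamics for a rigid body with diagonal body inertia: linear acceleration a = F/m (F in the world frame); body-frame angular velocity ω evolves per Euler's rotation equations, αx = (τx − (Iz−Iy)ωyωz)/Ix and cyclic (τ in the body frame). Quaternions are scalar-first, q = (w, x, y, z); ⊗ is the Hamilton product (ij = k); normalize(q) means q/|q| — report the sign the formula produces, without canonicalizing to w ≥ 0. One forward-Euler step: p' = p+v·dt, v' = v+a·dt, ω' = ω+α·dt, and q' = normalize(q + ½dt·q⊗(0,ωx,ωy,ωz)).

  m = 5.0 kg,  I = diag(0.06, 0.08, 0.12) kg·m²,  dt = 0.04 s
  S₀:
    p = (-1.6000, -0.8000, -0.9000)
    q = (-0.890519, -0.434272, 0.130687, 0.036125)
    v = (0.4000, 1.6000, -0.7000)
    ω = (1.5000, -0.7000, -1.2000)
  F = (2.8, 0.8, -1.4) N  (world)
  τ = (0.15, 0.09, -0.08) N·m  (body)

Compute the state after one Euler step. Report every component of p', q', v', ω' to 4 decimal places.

p' = (-1.5840, -0.7360, -0.9280)
q' = (-0.8741, -0.4632, 0.1337, 0.0596)
v' = (0.4224, 1.6064, -0.7112)
ω' = (1.5776, -0.7090, -1.2197)

gyro term ω×Iω = (0.0336, 0.1080, -0.0210)
angular accel α = (1.9400, -0.2250, -0.4917)
ω + α·dt = (1.5776, -0.7090, -1.2197)
q⊗(0,ω) = (0.7862389, -1.4673154, 0.1564244, 1.1765827)
q' = normalize(q + ½dt·q⊗(0,ω)) = (-0.8741, -0.4632, 0.1337, 0.0596)
new position p' = (-1.5840, -0.7360, -0.9280)
new velocity v' = (0.4224, 1.6064, -0.7112)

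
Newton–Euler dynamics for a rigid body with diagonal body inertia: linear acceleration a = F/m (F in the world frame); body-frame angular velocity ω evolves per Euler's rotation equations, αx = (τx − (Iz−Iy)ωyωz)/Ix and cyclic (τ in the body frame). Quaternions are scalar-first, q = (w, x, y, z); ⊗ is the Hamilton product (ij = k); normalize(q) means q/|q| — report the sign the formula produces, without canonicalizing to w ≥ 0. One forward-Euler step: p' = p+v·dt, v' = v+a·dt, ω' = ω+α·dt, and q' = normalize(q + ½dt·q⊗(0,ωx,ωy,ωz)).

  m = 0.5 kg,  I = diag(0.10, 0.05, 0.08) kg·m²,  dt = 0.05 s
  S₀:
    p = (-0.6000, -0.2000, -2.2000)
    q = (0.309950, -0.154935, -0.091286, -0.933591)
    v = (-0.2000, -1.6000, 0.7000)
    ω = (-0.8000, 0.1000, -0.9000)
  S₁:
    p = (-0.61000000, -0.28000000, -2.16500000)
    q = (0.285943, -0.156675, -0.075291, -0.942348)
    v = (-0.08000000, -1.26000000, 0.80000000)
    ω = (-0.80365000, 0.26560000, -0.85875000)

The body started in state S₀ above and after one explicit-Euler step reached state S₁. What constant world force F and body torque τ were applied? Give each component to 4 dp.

F = (1.2000, 3.4000, 1.0000)
τ = (-0.0100, 0.1800, 0.0700)

Δω = ω₁−ω₀ = (-0.00365000, 0.16560000, 0.04125000)
ω₀×(Iω₀) = (-0.0027, 0.0144, 0.0040)
τ = I·(Δω/dt) + ω₀×(Iω₀) = (-0.0100, 0.1800, 0.0700)
v₁ − v₀ = (0.12000000, 0.34000000, 0.10000000)
applied force F = (1.2000, 3.4000, 1.0000)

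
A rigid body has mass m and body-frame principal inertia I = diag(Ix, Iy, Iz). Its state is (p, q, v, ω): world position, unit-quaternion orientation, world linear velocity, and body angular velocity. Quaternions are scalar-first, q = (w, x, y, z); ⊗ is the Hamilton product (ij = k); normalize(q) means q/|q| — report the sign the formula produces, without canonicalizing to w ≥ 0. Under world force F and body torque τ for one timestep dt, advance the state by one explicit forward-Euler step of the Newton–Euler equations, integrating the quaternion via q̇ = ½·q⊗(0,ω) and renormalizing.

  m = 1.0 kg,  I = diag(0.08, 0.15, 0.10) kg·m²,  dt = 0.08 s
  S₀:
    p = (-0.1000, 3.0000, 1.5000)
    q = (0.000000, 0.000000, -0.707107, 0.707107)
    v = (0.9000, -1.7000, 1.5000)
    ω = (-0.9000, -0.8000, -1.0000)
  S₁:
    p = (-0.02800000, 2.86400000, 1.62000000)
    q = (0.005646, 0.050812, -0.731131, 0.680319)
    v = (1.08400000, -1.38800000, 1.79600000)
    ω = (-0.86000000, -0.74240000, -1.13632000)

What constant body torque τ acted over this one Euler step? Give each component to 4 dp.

rate change Δω = (0.04000000, 0.05760000, -0.13632000)
precession coupling = (-0.0400, -0.0180, 0.0504)
applied torque τ = (0.0000, 0.0900, -0.1200)

τ = (0.0000, 0.0900, -0.1200)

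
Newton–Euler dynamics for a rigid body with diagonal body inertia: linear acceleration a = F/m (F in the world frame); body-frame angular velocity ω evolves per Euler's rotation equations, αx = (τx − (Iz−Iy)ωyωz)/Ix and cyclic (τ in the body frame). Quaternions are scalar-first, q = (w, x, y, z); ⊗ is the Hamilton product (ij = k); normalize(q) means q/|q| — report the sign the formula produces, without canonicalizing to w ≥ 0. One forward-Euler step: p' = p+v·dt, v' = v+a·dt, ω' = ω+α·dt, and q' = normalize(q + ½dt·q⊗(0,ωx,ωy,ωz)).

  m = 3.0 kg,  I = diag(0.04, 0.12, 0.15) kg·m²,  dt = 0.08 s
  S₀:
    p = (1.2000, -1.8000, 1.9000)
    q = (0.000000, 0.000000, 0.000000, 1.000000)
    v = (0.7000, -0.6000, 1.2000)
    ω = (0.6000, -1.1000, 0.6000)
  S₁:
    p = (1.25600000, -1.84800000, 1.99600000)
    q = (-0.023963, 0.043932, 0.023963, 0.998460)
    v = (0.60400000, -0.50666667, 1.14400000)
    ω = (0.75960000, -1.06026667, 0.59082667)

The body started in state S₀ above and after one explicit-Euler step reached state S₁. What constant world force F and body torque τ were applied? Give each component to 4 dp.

ω₁ − ω₀ = (0.15960000, 0.03973333, -0.00917333)
precession coupling = (-0.0198, -0.0396, -0.0528)
I·α + gyro = (0.0600, 0.0200, -0.0700)
Δv = v₁−v₀ = (-0.09600000, 0.09333333, -0.05600000)
F = m·Δv/dt = (-3.6000, 3.5000, -2.1000)

F = (-3.6000, 3.5000, -2.1000)
τ = (0.0600, 0.0200, -0.0700)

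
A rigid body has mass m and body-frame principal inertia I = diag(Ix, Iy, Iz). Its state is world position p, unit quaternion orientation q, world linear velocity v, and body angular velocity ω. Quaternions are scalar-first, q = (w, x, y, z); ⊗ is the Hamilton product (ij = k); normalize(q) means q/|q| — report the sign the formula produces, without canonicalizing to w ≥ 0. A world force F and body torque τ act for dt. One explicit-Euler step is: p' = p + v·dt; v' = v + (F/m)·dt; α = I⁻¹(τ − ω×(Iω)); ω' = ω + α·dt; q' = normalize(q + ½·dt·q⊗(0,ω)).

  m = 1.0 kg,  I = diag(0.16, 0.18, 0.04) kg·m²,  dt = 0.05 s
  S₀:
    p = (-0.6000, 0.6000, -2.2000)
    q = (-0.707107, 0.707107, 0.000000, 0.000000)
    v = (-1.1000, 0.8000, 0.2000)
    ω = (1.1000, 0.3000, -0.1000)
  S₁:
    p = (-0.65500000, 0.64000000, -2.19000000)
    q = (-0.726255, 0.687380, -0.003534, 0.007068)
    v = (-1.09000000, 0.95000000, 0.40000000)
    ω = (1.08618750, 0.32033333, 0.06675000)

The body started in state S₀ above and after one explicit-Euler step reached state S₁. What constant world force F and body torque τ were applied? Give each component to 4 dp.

Δω = ω₁−ω₀ = (-0.01381250, 0.02033333, 0.16675000)
ω₀×(Iω₀) = (0.0042, -0.0132, 0.0066)
applied torque τ = (-0.0400, 0.0600, 0.1400)
velocity change Δv = (0.01000000, 0.15000000, 0.20000000)
m·(v₁−v₀)/dt = (0.2000, 3.0000, 4.0000)

F = (0.2000, 3.0000, 4.0000)
τ = (-0.0400, 0.0600, 0.1400)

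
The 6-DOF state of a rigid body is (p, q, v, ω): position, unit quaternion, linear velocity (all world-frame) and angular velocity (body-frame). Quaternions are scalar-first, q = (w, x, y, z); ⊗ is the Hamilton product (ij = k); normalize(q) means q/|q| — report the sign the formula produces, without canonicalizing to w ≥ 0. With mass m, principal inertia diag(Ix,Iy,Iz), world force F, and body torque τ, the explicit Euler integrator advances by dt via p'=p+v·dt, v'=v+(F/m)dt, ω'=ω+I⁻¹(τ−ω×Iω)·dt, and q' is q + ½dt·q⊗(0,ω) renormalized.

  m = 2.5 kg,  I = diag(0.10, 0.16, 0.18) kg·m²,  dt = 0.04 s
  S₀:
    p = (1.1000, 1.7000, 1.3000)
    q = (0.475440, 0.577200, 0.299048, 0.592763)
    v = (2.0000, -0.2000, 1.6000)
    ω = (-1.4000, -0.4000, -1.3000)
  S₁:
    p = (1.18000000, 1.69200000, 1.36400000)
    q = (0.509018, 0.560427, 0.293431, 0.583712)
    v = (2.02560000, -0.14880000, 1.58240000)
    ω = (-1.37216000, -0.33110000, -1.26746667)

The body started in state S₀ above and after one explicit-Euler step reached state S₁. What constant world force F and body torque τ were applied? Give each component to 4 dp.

Δv = v₁−v₀ = (0.02560000, 0.05120000, -0.01760000)
F = m·Δv/dt = (1.6000, 3.2000, -1.1000)
rate change Δω = (0.02784000, 0.06890000, 0.03253333)
gyro term ω₀×Iω₀ = (0.0104, -0.1456, 0.0336)
applied torque τ = (0.0800, 0.1300, 0.1800)

F = (1.6000, 3.2000, -1.1000)
τ = (0.0800, 0.1300, 0.1800)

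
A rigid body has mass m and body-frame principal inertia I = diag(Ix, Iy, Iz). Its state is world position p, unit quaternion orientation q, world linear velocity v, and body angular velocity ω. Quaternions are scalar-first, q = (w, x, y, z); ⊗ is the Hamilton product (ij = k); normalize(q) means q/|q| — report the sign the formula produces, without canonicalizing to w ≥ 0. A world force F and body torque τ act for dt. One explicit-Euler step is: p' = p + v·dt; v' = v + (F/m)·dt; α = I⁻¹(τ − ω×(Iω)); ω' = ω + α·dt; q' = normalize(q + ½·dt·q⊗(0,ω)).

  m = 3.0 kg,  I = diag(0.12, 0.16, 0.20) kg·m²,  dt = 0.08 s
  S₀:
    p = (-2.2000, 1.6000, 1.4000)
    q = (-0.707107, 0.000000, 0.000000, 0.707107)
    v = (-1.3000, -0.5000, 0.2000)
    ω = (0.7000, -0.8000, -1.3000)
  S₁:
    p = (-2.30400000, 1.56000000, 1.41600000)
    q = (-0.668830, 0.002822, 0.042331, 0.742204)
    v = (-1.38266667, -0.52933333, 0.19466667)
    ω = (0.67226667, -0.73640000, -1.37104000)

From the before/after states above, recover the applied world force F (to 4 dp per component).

F = (-3.1000, -1.1000, -0.2000)

Δv = v₁−v₀ = (-0.08266667, -0.02933333, -0.00533333)
m·(v₁−v₀)/dt = (-3.1000, -1.1000, -0.2000)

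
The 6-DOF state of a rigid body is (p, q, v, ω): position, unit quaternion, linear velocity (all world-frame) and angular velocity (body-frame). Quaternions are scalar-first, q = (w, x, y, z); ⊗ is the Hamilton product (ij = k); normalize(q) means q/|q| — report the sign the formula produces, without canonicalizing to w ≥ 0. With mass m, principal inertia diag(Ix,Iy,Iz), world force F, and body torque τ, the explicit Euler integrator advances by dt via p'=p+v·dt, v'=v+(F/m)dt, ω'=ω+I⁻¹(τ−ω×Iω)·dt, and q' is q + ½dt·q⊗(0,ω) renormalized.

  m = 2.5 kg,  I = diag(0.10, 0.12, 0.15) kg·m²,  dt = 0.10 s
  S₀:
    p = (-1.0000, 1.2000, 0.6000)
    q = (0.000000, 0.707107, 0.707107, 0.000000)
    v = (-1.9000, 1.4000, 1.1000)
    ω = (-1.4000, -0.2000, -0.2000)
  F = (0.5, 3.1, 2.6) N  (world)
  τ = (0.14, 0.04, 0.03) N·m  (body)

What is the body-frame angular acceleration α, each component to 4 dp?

α = (1.3880, 0.4500, 0.1627)

ω×(Iω) gyroscopic = (0.0012, -0.0140, 0.0056)
α = I⁻¹(τ − ω×Iω) = (1.3880, 0.4500, 0.1627)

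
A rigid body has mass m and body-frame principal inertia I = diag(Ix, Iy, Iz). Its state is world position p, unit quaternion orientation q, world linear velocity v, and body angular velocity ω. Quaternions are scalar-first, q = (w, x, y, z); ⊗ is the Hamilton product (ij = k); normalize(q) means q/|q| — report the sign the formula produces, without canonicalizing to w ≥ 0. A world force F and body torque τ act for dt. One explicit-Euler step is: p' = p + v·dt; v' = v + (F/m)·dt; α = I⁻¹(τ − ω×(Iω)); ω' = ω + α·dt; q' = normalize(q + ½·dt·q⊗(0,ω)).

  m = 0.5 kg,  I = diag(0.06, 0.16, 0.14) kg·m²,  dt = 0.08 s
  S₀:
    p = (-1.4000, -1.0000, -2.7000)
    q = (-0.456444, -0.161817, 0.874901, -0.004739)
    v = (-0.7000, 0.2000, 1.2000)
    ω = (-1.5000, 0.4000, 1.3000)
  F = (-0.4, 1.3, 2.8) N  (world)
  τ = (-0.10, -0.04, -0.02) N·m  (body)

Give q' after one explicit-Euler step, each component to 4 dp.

2q̇ = q⊗(0,ω) = (-0.5865252, 1.8239329, 0.0348930, 0.6542475)
q + ½dt·q⊗(0,ω), renormalized = (-0.4783, -0.0886, 0.8734, 0.0214)

q' = (-0.4783, -0.0886, 0.8734, 0.0214)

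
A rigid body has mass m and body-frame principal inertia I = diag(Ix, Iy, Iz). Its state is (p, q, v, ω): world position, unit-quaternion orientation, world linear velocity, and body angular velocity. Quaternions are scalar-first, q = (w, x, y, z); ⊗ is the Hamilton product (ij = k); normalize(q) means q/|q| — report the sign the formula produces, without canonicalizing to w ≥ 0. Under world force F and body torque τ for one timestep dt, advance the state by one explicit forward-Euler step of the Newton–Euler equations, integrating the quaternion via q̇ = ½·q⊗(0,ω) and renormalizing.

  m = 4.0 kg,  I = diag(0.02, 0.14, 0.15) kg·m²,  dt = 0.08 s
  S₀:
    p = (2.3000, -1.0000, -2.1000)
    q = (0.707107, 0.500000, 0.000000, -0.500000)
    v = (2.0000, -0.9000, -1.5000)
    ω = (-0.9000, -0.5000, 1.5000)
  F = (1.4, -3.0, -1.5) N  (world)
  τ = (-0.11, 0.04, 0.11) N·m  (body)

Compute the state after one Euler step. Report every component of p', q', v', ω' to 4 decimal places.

ω×(Iω) gyroscopic = (-0.0075, 0.1755, 0.0540)
angular accel α = (-5.1250, -0.9679, 0.3733)
new body rate ω' = (-1.3100, -0.5774, 1.5299)
2q̇ = q⊗(0,ω) = (1.2000000, -0.8863963, -0.6535535, 0.8106605)
q + ½dt·q⊗(0,ω), renormalized = (0.7531, 0.4633, -0.0261, -0.4663)
p' = p + v·dt = (2.4600, -1.0720, -2.2200)
new velocity v' = (2.0280, -0.9600, -1.5300)

p' = (2.4600, -1.0720, -2.2200)
q' = (0.7531, 0.4633, -0.0261, -0.4663)
v' = (2.0280, -0.9600, -1.5300)
ω' = (-1.3100, -0.5774, 1.5299)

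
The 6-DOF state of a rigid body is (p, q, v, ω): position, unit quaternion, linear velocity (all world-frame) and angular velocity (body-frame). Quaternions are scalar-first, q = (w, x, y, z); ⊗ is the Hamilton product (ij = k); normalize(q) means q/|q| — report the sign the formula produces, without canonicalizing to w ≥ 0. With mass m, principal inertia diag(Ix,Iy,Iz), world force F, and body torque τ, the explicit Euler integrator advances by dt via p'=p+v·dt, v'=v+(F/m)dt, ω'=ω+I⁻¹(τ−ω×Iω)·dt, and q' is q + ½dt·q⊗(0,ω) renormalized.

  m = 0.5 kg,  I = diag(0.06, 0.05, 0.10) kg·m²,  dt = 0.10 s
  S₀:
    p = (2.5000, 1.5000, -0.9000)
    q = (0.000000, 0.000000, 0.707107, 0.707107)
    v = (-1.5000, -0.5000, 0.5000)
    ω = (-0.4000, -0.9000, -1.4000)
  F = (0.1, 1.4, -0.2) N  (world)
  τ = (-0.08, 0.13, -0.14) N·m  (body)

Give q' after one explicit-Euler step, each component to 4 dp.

q' = (0.0810, -0.0176, 0.6904, 0.7186)

2q̇ = q⊗(0,ω) = (1.6263461, -0.3535535, -0.2828428, 0.2828428)
q + ½dt·q⊗(0,ω), renormalized = (0.0810, -0.0176, 0.6904, 0.7186)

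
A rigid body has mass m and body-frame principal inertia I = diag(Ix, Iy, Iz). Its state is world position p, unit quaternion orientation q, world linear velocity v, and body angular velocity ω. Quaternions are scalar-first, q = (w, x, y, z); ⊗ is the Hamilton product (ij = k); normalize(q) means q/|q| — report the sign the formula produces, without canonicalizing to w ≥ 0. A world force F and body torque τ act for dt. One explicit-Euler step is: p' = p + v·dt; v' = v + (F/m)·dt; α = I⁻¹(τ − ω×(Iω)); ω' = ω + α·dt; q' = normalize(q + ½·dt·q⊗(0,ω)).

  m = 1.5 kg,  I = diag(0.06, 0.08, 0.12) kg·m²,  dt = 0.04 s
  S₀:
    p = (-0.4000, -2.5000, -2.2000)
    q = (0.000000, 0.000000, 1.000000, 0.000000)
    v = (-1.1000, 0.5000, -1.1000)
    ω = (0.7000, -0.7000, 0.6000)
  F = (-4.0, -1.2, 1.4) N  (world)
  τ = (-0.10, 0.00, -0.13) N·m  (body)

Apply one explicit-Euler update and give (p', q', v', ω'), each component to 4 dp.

new position p' = (-0.4440, -2.4800, -2.2440)
v + (F/m)dt = (-1.2067, 0.4680, -1.0627)
(τ − ω×Iω)/I = (-1.3867, 0.3150, -1.0017)
new body rate ω' = (0.6445, -0.6874, 0.5599)
q⊗(0,ω) = (0.7000000, 0.6000000, 0.0000000, -0.7000000)
updated quaternion q' = (0.0140, 0.0120, 0.9997, -0.0140)

p' = (-0.4440, -2.4800, -2.2440)
q' = (0.0140, 0.0120, 0.9997, -0.0140)
v' = (-1.2067, 0.4680, -1.0627)
ω' = (0.6445, -0.6874, 0.5599)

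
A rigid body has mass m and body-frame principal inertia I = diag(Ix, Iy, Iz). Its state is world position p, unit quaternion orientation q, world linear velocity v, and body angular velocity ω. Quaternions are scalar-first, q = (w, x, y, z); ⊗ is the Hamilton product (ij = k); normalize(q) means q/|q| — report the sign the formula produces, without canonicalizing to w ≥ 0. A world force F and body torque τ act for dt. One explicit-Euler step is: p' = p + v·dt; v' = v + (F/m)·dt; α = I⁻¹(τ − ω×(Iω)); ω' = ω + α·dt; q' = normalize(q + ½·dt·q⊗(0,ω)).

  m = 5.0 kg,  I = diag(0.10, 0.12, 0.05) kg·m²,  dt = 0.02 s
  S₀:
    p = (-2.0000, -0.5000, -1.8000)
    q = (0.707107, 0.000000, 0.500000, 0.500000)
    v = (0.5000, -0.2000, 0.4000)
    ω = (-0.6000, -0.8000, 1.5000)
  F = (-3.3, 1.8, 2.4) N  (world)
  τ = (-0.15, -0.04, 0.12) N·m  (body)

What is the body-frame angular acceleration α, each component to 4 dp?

α = (-2.3400, 0.0417, 2.2080)

gyro term ω×Iω = (0.0840, -0.0450, 0.0096)
angular accel α = (-2.3400, 0.0417, 2.2080)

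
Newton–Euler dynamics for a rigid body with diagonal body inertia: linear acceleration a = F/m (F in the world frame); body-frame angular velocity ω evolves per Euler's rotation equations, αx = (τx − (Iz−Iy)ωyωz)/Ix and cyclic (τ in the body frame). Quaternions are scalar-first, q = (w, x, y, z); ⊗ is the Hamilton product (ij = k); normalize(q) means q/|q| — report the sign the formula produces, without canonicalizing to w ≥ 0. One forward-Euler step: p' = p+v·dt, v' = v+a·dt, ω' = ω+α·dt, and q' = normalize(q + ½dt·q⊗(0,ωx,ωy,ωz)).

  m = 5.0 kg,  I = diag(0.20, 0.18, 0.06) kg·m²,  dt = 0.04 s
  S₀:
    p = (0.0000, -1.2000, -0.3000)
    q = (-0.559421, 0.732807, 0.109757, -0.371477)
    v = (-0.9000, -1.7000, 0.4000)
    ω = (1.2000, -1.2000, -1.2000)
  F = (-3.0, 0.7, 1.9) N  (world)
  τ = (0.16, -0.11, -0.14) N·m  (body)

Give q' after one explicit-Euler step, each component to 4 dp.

Hamilton product q⊗(0,ω) = (-1.1934324, -1.2487860, 1.1049012, -0.3397716)
q + ½dt·q⊗(0,ω), renormalized = (-0.5828, 0.7072, 0.1317, -0.3779)

q' = (-0.5828, 0.7072, 0.1317, -0.3779)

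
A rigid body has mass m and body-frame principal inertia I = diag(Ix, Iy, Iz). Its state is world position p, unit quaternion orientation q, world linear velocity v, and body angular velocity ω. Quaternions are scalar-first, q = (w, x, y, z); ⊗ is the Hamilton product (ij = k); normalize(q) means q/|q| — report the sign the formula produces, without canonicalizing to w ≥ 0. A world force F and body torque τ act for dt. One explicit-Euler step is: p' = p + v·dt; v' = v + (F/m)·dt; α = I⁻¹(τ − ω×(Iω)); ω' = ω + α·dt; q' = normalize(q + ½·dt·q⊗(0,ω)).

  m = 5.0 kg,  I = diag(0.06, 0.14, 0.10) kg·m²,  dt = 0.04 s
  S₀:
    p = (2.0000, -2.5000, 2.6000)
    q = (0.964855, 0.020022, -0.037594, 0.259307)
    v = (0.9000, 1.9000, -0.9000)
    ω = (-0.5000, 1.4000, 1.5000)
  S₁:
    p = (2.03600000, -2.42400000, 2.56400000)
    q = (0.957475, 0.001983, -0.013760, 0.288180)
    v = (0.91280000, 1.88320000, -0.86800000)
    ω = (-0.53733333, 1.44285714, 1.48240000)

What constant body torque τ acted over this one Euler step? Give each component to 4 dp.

ω₁ − ω₀ = (-0.03733333, 0.04285714, -0.01760000)
ω₀×(Iω₀) = (-0.0840, 0.0300, -0.0560)
applied torque τ = (-0.1400, 0.1800, -0.1000)

τ = (-0.1400, 0.1800, -0.1000)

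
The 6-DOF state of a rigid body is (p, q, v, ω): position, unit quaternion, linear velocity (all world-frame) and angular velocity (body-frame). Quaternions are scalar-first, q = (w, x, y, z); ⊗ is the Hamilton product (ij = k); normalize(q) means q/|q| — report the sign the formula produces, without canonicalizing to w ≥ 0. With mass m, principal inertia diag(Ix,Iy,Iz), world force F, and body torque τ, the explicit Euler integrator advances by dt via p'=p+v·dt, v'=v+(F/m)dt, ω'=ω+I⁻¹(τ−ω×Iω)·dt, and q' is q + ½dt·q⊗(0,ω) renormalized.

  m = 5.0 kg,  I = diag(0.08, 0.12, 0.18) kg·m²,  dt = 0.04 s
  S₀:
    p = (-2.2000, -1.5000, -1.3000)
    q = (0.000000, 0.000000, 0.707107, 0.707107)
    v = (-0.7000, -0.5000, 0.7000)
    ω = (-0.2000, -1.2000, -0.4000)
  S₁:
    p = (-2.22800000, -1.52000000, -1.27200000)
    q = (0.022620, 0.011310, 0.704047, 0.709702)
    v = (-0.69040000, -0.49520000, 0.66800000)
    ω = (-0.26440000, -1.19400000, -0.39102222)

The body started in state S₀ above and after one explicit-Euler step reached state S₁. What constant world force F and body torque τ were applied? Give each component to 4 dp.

v₁ − v₀ = (0.00960000, 0.00480000, -0.03200000)
F = m·Δv/dt = (1.2000, 0.6000, -4.0000)
ω₁ − ω₀ = (-0.06440000, 0.00600000, 0.00897778)
ω₀×(Iω₀) = (0.0288, -0.0080, 0.0096)
applied torque τ = (-0.1000, 0.0100, 0.0500)

F = (1.2000, 0.6000, -4.0000)
τ = (-0.1000, 0.0100, 0.0500)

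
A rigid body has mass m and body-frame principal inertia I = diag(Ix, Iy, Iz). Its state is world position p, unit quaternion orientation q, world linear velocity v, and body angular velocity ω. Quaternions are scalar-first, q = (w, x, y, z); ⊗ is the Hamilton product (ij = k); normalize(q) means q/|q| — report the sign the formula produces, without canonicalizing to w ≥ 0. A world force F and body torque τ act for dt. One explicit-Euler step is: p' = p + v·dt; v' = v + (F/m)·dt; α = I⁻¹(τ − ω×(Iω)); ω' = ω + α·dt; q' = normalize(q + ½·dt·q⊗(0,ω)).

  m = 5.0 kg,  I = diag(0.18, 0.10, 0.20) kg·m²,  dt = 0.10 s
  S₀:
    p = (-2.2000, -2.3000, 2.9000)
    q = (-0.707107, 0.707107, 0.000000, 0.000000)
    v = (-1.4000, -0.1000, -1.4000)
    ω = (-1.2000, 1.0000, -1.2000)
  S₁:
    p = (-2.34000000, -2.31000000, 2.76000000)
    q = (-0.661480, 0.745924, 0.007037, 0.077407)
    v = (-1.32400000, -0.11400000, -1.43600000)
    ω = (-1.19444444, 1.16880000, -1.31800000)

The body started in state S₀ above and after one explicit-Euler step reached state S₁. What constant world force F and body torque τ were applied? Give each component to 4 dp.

v₁ − v₀ = (0.07600000, -0.01400000, -0.03600000)
m·(v₁−v₀)/dt = (3.8000, -0.7000, -1.8000)
ω₁ − ω₀ = (0.00555556, 0.16880000, -0.11800000)
ω₀×(Iω₀) = (-0.1200, -0.0288, 0.0960)
applied torque τ = (-0.1100, 0.1400, -0.1400)

F = (3.8000, -0.7000, -1.8000)
τ = (-0.1100, 0.1400, -0.1400)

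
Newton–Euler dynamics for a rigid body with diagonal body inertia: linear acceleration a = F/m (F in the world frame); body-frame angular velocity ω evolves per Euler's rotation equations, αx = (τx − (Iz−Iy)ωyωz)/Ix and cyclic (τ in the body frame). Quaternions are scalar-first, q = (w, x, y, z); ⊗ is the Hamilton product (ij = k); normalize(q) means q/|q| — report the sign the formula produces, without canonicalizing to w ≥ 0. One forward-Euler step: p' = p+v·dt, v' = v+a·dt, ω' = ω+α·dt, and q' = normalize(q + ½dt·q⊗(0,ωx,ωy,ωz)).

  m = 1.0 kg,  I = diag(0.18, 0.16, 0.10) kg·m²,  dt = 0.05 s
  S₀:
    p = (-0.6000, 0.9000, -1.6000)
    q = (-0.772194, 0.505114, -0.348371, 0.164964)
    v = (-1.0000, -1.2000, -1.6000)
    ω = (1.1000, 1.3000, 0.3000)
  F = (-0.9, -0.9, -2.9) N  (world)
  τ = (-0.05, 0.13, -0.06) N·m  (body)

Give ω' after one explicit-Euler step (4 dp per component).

(τ − ω×Iω)/I = (-0.1478, 0.6475, -0.3140)
ω + α·dt = (1.0926, 1.3324, 0.2843)

ω' = (1.0926, 1.3324, 0.2843)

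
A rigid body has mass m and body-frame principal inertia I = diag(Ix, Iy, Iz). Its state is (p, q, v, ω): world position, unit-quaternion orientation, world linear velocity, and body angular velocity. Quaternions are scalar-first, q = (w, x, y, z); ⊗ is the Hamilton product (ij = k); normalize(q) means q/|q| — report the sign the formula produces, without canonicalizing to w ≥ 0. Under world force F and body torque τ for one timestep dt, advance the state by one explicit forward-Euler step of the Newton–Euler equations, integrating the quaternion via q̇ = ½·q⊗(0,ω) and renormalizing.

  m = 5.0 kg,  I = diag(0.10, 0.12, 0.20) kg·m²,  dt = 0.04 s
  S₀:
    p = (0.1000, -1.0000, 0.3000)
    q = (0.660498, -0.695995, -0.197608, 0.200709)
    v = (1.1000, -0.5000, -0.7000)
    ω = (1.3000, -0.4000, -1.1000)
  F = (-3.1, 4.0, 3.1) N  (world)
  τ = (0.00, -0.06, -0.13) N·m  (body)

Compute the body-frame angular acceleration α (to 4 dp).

ω×(Iω) gyroscopic = (0.0352, 0.1430, -0.0104)
angular accel α = (-0.3520, -1.6917, -0.5980)

α = (-0.3520, -1.6917, -0.5980)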